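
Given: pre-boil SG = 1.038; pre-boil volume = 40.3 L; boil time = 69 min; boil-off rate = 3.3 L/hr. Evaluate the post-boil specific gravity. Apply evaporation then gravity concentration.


V_post = V_pre − rate·(t/60);  SG_post = 1 + (SG_pre−1)·V_pre/V_post
V_post = 40.3 − 3.3·(69/60) = 36.5050
SG_post = 1 + (1.038 − 1)·40.3/36.5050

1.0420


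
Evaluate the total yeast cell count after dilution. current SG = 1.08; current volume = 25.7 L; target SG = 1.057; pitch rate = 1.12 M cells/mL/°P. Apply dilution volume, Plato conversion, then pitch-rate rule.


V_w = V·((SG_c−1)/(SG_t−1)−1);  °P = 259 − 259/SG_t;  cells = rate·(V+V_w)·°P
V_w = 25.7·((1.08−1)/(1.057−1)−1) = 10.3702
V_final = 25.7 + 10.3702 = 36.0702
°P = 259 − 259/1.057 = 13.9669
cells = 1.12·36.0702·13.9669

564.2426 billion cells


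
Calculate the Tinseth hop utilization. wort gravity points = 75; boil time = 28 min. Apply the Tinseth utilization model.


U = 1.65·0.000125^(GP/1000) · (1 − e^(−0.04·t))/4.15
bigness = 1.65·0.000125^(75/1000) = 0.8409
boil_factor = (1 − e^(−0.04·28))/4.15 = 0.1623
U = 0.8409 · 0.1623

0.1365


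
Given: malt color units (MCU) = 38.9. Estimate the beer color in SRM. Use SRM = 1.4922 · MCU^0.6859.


SRM = 1.4922 · 38.9^0.6859

18.3812 SRM


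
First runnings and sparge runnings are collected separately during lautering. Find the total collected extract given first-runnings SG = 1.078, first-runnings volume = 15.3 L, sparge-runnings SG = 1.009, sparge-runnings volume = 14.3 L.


total = Σ (SG_i − 1)·1000·V_i
first = (1.078 − 1)·1000·15.3 = 1193.4000
sparge = (1.009 − 1)·1000·14.3 = 128.7000
total = 1193.4000 + 128.7000

1322.1000 gravity·L


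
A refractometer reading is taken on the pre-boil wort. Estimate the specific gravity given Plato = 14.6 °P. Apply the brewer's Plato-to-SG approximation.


SG = 259/(259 − P)
SG = 259/(259 − 14.6)

1.0597


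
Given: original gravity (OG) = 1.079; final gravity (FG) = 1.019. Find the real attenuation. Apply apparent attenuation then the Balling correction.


AA = (OG−FG)/(OG−1)·100;  RA = AA·0.8192
AA = (1.079 − 1.019)/(1.079 − 1)·100 = 75.9494
RA = 75.9494·0.8192

62.2177 %


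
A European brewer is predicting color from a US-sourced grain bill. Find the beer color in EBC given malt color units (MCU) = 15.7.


SRM = 1.4922·MCU^0.6859;  EBC = SRM·1.97
SRM = 1.4922·15.7^0.6859 = 9.8649
EBC = 9.8649·1.97

19.4339 EBC


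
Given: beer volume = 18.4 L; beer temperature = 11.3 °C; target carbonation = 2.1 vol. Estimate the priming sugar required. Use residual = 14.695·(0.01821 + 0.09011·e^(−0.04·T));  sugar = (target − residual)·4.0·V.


residual = 14.695·(0.01821 + 0.09011·e^(−0.04·11.3)) = 1.1102
sugar = (2.1 − 1.1102)·4.0·18.4

72.8467 g


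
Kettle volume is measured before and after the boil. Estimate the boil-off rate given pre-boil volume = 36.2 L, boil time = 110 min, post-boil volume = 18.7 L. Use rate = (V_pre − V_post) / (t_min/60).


rate = (36.2 − 18.7) / (110/60)

9.5455 L/hr


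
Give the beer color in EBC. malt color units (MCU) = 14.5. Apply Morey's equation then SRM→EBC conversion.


SRM = 1.4922·MCU^0.6859;  EBC = SRM·1.97
SRM = 1.4922·14.5^0.6859 = 9.3413
EBC = 9.3413·1.97

18.4024 EBC


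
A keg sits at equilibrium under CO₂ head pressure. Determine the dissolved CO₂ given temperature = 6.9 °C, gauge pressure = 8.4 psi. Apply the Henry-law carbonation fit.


vols = (P + 14.695)·(0.01821 + 0.09011·e^(−0.04·T))
vols = (8.4 + 14.695)·(0.01821 + 0.09011·e^(−0.04·6.9))

1.9997 volumes


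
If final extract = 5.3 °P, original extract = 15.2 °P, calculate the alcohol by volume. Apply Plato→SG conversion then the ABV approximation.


SG = 259/(259 − P);  ABV = (OG − FG)·131.25
OG = 259/(259 − 15.2) = 1.0623
FG = 259/(259 − 5.3) = 1.0209
ABV = (1.0623 − 1.0209)·131.25

5.4410 % ABV


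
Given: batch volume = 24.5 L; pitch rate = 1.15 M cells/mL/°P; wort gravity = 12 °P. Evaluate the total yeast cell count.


cells (billions) = rate · V_L · °P
cells = 1.15 · 24.5 · 12

338.1000 billion cells


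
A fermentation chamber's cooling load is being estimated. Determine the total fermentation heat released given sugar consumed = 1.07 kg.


Q = m_sugar · 590 kJ/kg
Q = 1.07 · 590

631.3000 kJ


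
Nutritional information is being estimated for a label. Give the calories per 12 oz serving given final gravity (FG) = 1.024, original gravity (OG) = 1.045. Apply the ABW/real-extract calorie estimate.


ABW = (OG−FG)·131.25·0.79/FG;  °P = 259 − 259/SG (for OG→OE and FG→AE);  RE = 0.1808·OE + 0.8192·AE;  Cal = (6.9·ABW + 4·(RE−0.1))·FG·3.55
ABW = (1.045 − 1.024)·131.25·0.79/1.024 = 2.1264
OE = 259 − 259/1.045 = 11.1531 °P
AE = 259 − 259/1.024 = 6.0703 °P
RE = 0.1808·11.1531 + 0.8192·6.0703 = 6.9893 °P
Cal = (6.9·2.1264 + 4·(6.9893−0.1))·1.024·3.55

153.5120 kcal


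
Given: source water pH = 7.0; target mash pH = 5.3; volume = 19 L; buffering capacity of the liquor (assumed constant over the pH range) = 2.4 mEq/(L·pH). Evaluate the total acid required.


acid = buffering capacity · (pH_source − pH_target) · V
acid = 2.4 · (7.0 − 5.3) · 19

77.5200 mEq


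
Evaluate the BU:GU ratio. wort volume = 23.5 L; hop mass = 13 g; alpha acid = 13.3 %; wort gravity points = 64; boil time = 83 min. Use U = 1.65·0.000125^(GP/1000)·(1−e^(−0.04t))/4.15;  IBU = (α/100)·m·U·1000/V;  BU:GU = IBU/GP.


U = 1.65·0.000125^(64/1000)·(1−e^(−0.04·83))/4.15 = 0.2156
IBU = (13.3/100)·13·0.2156·1000/23.5 = 15.8626
BU:GU = 15.8626/64

0.2479


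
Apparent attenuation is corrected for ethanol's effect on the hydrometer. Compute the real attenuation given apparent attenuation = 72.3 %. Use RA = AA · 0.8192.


RA = 72.3 · 0.8192

59.2282 %


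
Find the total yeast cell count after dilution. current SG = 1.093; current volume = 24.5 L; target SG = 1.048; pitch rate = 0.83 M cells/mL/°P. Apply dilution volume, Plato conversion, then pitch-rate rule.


V_w = V·((SG_c−1)/(SG_t−1)−1);  °P = 259 − 259/SG_t;  cells = rate·(V+V_w)·°P
V_w = 24.5·((1.093−1)/(1.048−1)−1) = 22.9687
V_final = 24.5 + 22.9687 = 47.4687
°P = 259 − 259/1.048 = 11.8626
cells = 0.83·47.4687·11.8626

467.3751 billion cells


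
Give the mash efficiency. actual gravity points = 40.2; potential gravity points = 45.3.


efficiency = actual / potential × 100
efficiency = 40.2 / 45.3 × 100

88.7417 %


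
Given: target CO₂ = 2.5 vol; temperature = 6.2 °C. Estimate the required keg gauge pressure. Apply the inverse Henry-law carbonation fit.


psi = vols/(0.01821 + 0.09011·e^(−0.04·T)) − 14.695
psi = 2.5/(0.01821 + 0.09011·e^(−0.04·6.2)) − 14.695

13.5446 psi


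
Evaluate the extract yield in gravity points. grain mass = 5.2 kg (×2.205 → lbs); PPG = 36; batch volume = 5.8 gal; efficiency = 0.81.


points = lbs × PPG × eff / vol
lbs = 5.2 × 2.205 = 11.4660
points = 11.4660 × 36 × 0.81 / 5.8

57.6463 points


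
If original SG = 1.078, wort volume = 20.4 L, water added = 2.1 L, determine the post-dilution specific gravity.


SG_new = 1 + (SG_old − 1)·V_old/(V_old + V_water)
pts = (1.078 − 1)·1000·20.4/(20.4 + 2.1) = 70.7200
SG_new = 1 + 70.7200/1000

1.0707


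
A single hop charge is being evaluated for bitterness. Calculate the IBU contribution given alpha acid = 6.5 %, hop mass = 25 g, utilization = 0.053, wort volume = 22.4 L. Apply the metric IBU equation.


IBU = (α/100)·mass·U·1000 / V
IBU = (6.5/100)·25·0.053·1000 / 22.4

3.8449 IBU


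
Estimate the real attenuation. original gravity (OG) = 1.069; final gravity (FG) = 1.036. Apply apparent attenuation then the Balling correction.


AA = (OG−FG)/(OG−1)·100;  RA = AA·0.8192
AA = (1.069 − 1.036)/(1.069 − 1)·100 = 47.8261
RA = 47.8261·0.8192

39.1791 %


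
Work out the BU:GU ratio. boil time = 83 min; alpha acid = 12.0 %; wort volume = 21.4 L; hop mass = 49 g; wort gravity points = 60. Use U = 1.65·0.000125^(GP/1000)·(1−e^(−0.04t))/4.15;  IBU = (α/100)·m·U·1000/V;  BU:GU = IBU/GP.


U = 1.65·0.000125^(60/1000)·(1−e^(−0.04·83))/4.15 = 0.2235
IBU = (12.0/100)·49·0.2235·1000/21.4 = 61.4076
BU:GU = 61.4076/60

1.0235


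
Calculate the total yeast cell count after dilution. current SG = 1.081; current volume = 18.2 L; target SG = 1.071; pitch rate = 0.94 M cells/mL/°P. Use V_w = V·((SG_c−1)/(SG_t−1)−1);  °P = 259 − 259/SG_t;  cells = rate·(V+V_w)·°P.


V_w = 18.2·((1.081−1)/(1.071−1)−1) = 2.5634
V_final = 18.2 + 2.5634 = 20.7634
°P = 259 − 259/1.071 = 17.1699
cells = 0.94·20.7634·17.1699

335.1155 billion cells


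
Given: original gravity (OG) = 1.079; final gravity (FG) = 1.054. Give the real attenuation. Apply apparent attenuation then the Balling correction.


AA = (OG−FG)/(OG−1)·100;  RA = AA·0.8192
AA = (1.079 − 1.054)/(1.079 − 1)·100 = 31.6456
RA = 31.6456·0.8192

25.9241 %


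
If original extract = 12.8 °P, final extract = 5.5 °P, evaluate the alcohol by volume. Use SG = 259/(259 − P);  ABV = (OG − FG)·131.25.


OG = 259/(259 − 12.8) = 1.0520
FG = 259/(259 − 5.5) = 1.0217
ABV = (1.0520 − 1.0217)·131.25

3.9761 % ABV


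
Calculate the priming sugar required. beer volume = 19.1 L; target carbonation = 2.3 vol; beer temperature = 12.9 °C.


residual = 14.695·(0.01821 + 0.09011·e^(−0.04·T));  sugar = (target − residual)·4.0·V
residual = 14.695·(0.01821 + 0.09011·e^(−0.04·12.9)) = 1.0580
sugar = (2.3 − 1.0580)·4.0·19.1

94.8892 g


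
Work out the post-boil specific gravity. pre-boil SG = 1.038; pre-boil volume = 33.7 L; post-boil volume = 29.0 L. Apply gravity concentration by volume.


SG_post = 1 + (SG_pre − 1)·V_pre/V_post
pts_pre = (1.038 − 1)·1000 = 38.0000
pts_post = 38.0000·33.7/29.0 = 44.1586
SG_post = 1 + 44.1586/1000

1.0442


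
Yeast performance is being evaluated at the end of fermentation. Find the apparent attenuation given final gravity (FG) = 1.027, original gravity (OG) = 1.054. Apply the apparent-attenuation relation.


AA = (OG − FG)/(OG − 1) · 100
AA = (1.054 − 1.027)/(1.054 − 1) · 100

50.0000 %


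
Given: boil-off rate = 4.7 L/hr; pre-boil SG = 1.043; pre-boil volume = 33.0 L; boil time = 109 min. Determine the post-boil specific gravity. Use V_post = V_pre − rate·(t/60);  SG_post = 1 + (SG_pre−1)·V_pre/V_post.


V_post = 33.0 − 4.7·(109/60) = 24.4617
SG_post = 1 + (1.043 − 1)·33.0/24.4617

1.0580


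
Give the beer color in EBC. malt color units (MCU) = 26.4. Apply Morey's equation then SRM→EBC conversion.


SRM = 1.4922·MCU^0.6859;  EBC = SRM·1.97
SRM = 1.4922·26.4^0.6859 = 14.0898
EBC = 14.0898·1.97

27.7569 EBC


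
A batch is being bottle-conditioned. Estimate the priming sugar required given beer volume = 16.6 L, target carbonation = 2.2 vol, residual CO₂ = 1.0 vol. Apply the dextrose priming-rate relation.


sugar = (target − residual)·4.0·V
sugar = (2.2 − 1.0)·4.0·16.6

79.6800 g


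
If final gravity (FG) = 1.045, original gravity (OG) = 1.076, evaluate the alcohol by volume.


ABV = (OG − FG) · 131.25
ABV = (1.076 − 1.045) · 131.25

4.0688 % ABV


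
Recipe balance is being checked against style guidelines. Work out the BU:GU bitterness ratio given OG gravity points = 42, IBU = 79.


BU:GU = IBU / OG_points
BU:GU = 79 / 42

1.8810


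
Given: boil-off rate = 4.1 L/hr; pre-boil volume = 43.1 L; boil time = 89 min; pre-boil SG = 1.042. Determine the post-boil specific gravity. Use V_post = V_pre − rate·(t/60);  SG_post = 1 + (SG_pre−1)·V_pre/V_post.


V_post = 43.1 − 4.1·(89/60) = 37.0183
SG_post = 1 + (1.042 − 1)·43.1/37.0183

1.0489


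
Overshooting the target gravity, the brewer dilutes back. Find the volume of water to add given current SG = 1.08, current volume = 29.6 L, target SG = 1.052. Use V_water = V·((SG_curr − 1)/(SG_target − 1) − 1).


V_water = 29.6·((1.08 − 1)/(1.052 − 1) − 1)

15.9385 L


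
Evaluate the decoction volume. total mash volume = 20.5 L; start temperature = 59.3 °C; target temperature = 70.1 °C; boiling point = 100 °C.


V_dec = V_total·(T_target − T_start)/(T_boil − T_start)
V_dec = 20.5·(70.1 − 59.3)/(100 − 59.3)

5.4398 L


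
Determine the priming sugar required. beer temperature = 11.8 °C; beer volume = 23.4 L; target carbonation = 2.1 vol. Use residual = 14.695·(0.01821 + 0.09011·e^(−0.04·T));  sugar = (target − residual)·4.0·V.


residual = 14.695·(0.01821 + 0.09011·e^(−0.04·11.8)) = 1.0935
sugar = (2.1 − 1.0935)·4.0·23.4

94.2038 g


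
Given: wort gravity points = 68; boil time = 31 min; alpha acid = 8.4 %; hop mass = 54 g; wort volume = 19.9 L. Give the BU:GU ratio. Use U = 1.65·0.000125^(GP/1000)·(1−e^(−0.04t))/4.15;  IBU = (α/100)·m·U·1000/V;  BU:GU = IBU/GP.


U = 1.65·0.000125^(68/1000)·(1−e^(−0.04·31))/4.15 = 0.1533
IBU = (8.4/100)·54·0.1533·1000/19.9 = 34.9527
BU:GU = 34.9527/68

0.5140


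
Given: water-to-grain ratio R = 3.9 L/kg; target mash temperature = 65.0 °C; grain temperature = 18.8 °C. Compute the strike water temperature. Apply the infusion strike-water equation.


T_strike = (0.41/R)·(T_mash − T_grain) + T_mash
T_strike = (0.41/3.9)·(65.0 − 18.8) + 65.0

69.8569 °C


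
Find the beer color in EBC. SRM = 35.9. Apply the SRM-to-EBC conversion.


EBC = SRM · 1.97
EBC = 35.9 · 1.97

70.7230 EBC


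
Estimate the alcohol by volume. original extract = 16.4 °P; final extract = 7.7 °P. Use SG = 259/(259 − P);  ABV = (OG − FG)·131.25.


OG = 259/(259 − 16.4) = 1.0676
FG = 259/(259 − 7.7) = 1.0306
ABV = (1.0676 − 1.0306)·131.25

4.8510 % ABV


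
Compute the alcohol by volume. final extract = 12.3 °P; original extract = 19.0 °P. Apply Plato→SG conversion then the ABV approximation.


SG = 259/(259 − P);  ABV = (OG − FG)·131.25
OG = 259/(259 − 19.0) = 1.0792
FG = 259/(259 − 12.3) = 1.0499
ABV = (1.0792 − 1.0499)·131.25

3.8467 % ABV


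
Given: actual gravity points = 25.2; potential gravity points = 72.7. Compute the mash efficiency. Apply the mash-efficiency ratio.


efficiency = actual / potential × 100
efficiency = 25.2 / 72.7 × 100

34.6630 %


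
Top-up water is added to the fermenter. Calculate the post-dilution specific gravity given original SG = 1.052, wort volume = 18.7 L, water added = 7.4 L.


SG_new = 1 + (SG_old − 1)·V_old/(V_old + V_water)
pts = (1.052 − 1)·1000·18.7/(18.7 + 7.4) = 37.2567
SG_new = 1 + 37.2567/1000

1.0373


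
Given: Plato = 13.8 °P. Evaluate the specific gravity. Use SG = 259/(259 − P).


SG = 259/(259 − 13.8)

1.0563


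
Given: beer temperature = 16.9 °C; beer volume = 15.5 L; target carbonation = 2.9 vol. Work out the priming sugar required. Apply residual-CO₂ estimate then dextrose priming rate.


residual = 14.695·(0.01821 + 0.09011·e^(−0.04·T));  sugar = (target − residual)·4.0·V
residual = 14.695·(0.01821 + 0.09011·e^(−0.04·16.9)) = 0.9411
sugar = (2.9 − 0.9411)·4.0·15.5

121.4499 g


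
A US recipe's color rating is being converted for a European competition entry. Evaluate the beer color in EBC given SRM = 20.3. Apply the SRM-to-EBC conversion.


EBC = SRM · 1.97
EBC = 20.3 · 1.97

39.9910 EBC


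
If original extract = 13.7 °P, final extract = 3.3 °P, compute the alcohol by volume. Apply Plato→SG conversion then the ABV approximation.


SG = 259/(259 − P);  ABV = (OG − FG)·131.25
OG = 259/(259 − 13.7) = 1.0558
FG = 259/(259 − 3.3) = 1.0129
ABV = (1.0558 − 1.0129)·131.25

5.6364 % ABV


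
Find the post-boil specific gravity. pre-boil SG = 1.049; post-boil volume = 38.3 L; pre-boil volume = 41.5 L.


SG_post = 1 + (SG_pre − 1)·V_pre/V_post
pts_pre = (1.049 − 1)·1000 = 49.0000
pts_post = 49.0000·41.5/38.3 = 53.0940
SG_post = 1 + 53.0940/1000

1.0531


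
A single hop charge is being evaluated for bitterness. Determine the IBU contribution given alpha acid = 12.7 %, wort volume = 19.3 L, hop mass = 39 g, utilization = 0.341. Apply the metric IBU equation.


IBU = (α/100)·mass·U·1000 / V
IBU = (12.7/100)·39·0.341·1000 / 19.3

87.5116 IBU


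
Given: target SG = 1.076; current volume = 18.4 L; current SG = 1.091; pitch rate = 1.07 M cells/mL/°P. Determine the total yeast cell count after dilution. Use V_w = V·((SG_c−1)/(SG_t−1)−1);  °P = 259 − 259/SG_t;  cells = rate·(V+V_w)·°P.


V_w = 18.4·((1.091−1)/(1.076−1)−1) = 3.6316
V_final = 18.4 + 3.6316 = 22.0316
°P = 259 − 259/1.076 = 18.2937
cells = 1.07·22.0316·18.2937

431.2514 billion cells


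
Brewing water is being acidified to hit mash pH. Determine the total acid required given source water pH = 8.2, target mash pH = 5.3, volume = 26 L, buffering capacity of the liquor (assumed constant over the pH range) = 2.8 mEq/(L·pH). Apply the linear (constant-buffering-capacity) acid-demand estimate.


acid = buffering capacity · (pH_source − pH_target) · V
acid = 2.8 · (8.2 − 5.3) · 26

211.1200 mEq


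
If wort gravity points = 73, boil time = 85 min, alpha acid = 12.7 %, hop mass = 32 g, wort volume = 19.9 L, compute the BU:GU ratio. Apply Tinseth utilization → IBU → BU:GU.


U = 1.65·0.000125^(GP/1000)·(1−e^(−0.04t))/4.15;  IBU = (α/100)·m·U·1000/V;  BU:GU = IBU/GP
U = 1.65·0.000125^(73/1000)·(1−e^(−0.04·85))/4.15 = 0.1994
IBU = (12.7/100)·32·0.1994·1000/19.9 = 40.7258
BU:GU = 40.7258/73

0.5579


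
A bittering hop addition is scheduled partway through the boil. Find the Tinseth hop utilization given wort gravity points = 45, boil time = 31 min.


U = 1.65·0.000125^(GP/1000) · (1 − e^(−0.04·t))/4.15
bigness = 1.65·0.000125^(45/1000) = 1.1011
boil_factor = (1 − e^(−0.04·31))/4.15 = 0.1712
U = 1.1011 · 0.1712

0.1886


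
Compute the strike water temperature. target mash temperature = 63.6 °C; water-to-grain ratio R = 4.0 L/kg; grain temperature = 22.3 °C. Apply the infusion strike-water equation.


T_strike = (0.41/R)·(T_mash − T_grain) + T_mash
T_strike = (0.41/4.0)·(63.6 − 22.3) + 63.6

67.8333 °C


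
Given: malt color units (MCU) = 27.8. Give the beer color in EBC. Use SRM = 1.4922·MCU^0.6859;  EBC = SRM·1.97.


SRM = 1.4922·27.8^0.6859 = 14.5981
EBC = 14.5981·1.97

28.7583 EBC


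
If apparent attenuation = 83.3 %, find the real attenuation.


RA = AA · 0.8192
RA = 83.3 · 0.8192

68.2394 %


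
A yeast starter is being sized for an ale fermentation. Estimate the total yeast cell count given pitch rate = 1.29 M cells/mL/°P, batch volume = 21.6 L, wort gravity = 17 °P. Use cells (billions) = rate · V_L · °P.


cells = 1.29 · 21.6 · 17

473.6880 billion cells


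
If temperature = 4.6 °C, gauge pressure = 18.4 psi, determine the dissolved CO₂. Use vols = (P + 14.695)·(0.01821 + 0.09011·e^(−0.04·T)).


vols = (18.4 + 14.695)·(0.01821 + 0.09011·e^(−0.04·4.6))

3.0837 volumes


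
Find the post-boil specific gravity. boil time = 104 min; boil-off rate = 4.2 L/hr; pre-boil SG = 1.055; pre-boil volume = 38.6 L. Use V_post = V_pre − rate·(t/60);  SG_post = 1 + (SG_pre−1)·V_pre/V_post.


V_post = 38.6 − 4.2·(104/60) = 31.3200
SG_post = 1 + (1.055 − 1)·38.6/31.3200

1.0678


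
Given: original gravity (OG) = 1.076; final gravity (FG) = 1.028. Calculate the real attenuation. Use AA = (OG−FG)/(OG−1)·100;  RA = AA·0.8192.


AA = (1.076 − 1.028)/(1.076 − 1)·100 = 63.1579
RA = 63.1579·0.8192

51.7389 %


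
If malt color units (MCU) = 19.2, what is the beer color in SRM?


SRM = 1.4922 · MCU^0.6859
SRM = 1.4922 · 19.2^0.6859

11.3251 SRM


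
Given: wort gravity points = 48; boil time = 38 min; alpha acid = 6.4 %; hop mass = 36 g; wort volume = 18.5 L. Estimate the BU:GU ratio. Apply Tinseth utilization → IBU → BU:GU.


U = 1.65·0.000125^(GP/1000)·(1−e^(−0.04t))/4.15;  IBU = (α/100)·m·U·1000/V;  BU:GU = IBU/GP
U = 1.65·0.000125^(48/1000)·(1−e^(−0.04·38))/4.15 = 0.2018
IBU = (6.4/100)·36·0.2018·1000/18.5 = 25.1310
BU:GU = 25.1310/48

0.5236


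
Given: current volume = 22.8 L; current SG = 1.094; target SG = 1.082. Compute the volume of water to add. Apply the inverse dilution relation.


V_water = V·((SG_curr − 1)/(SG_target − 1) − 1)
V_water = 22.8·((1.094 − 1)/(1.082 − 1) − 1)

3.3366 L


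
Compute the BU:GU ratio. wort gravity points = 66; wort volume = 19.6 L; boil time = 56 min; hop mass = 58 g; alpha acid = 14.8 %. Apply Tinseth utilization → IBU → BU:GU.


U = 1.65·0.000125^(GP/1000)·(1−e^(−0.04t))/4.15;  IBU = (α/100)·m·U·1000/V;  BU:GU = IBU/GP
U = 1.65·0.000125^(66/1000)·(1−e^(−0.04·56))/4.15 = 0.1963
IBU = (14.8/100)·58·0.1963·1000/19.6 = 85.9766
BU:GU = 85.9766/66

1.3027


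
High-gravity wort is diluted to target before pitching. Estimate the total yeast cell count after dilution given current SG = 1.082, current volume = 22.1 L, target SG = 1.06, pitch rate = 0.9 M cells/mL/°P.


V_w = V·((SG_c−1)/(SG_t−1)−1);  °P = 259 − 259/SG_t;  cells = rate·(V+V_w)·°P
V_w = 22.1·((1.082−1)/(1.06−1)−1) = 8.1033
V_final = 22.1 + 8.1033 = 30.2033
°P = 259 − 259/1.06 = 14.6604
cells = 0.9·30.2033·14.6604

398.5130 billion cells


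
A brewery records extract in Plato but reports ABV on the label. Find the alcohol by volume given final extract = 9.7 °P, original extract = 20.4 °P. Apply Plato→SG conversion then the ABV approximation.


SG = 259/(259 − P);  ABV = (OG − FG)·131.25
OG = 259/(259 − 20.4) = 1.0855
FG = 259/(259 − 9.7) = 1.0389
ABV = (1.0855 − 1.0389)·131.25

6.1149 % ABV


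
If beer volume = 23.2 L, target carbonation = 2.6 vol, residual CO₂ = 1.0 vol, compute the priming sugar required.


sugar = (target − residual)·4.0·V
sugar = (2.6 − 1.0)·4.0·23.2

148.4800 g


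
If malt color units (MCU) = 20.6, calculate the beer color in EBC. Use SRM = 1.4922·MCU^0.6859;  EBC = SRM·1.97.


SRM = 1.4922·20.6^0.6859 = 11.8853
EBC = 11.8853·1.97

23.4140 EBC


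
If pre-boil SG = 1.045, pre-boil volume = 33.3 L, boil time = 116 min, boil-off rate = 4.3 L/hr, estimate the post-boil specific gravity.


V_post = V_pre − rate·(t/60);  SG_post = 1 + (SG_pre−1)·V_pre/V_post
V_post = 33.3 − 4.3·(116/60) = 24.9867
SG_post = 1 + (1.045 − 1)·33.3/24.9867

1.0600


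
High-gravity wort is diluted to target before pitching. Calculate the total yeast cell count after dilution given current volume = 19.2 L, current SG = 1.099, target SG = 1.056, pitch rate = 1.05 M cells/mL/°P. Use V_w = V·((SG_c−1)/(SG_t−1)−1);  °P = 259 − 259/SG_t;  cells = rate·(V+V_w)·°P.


V_w = 19.2·((1.099−1)/(1.056−1)−1) = 14.7429
V_final = 19.2 + 14.7429 = 33.9429
°P = 259 − 259/1.056 = 13.7348
cells = 1.05·33.9429·13.7348

489.5100 billion cells


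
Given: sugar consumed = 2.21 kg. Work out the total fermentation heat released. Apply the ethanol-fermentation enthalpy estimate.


Q = m_sugar · 590 kJ/kg
Q = 2.21 · 590

1303.9000 kJ


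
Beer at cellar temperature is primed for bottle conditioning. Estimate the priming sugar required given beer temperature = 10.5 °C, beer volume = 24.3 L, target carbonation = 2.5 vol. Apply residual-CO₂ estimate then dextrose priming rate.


residual = 14.695·(0.01821 + 0.09011·e^(−0.04·T));  sugar = (target − residual)·4.0·V
residual = 14.695·(0.01821 + 0.09011·e^(−0.04·10.5)) = 1.1376
sugar = (2.5 − 1.1376)·4.0·24.3

132.4218 g


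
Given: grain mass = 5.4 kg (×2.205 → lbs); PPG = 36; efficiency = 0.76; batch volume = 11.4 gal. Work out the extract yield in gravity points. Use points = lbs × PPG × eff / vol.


lbs = 5.4 × 2.205 = 11.9070
points = 11.9070 × 36 × 0.76 / 11.4

28.5768 points


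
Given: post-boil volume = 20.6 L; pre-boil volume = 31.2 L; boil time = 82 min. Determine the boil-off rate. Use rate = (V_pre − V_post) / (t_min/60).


rate = (31.2 − 20.6) / (82/60)

7.7561 L/hr


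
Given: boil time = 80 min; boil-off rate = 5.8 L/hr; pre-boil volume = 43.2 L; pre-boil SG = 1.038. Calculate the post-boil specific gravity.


V_post = V_pre − rate·(t/60);  SG_post = 1 + (SG_pre−1)·V_pre/V_post
V_post = 43.2 − 5.8·(80/60) = 35.4667
SG_post = 1 + (1.038 − 1)·43.2/35.4667

1.0463


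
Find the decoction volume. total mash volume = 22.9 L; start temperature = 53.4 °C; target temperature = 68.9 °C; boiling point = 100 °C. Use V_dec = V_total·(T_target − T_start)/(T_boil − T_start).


V_dec = 22.9·(68.9 − 53.4)/(100 − 53.4)

7.6170 L


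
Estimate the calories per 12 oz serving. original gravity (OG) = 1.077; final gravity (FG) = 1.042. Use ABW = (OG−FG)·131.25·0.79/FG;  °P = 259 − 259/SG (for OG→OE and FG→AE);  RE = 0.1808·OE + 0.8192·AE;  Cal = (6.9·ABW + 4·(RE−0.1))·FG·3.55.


ABW = (1.077 − 1.042)·131.25·0.79/1.042 = 3.4828
OE = 259 − 259/1.077 = 18.5172 °P
AE = 259 − 259/1.042 = 10.4395 °P
RE = 0.1808·18.5172 + 0.8192·10.4395 = 11.9000 °P
Cal = (6.9·3.4828 + 4·(11.9000−0.1))·1.042·3.55

263.4911 kcal


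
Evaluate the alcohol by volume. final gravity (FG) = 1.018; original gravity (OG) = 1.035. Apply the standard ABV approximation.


ABV = (OG − FG) · 131.25
ABV = (1.035 − 1.018) · 131.25

2.2312 % ABV


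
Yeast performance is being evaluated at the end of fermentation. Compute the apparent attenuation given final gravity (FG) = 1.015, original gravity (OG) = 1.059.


AA = (OG − FG)/(OG − 1) · 100
AA = (1.059 − 1.015)/(1.059 − 1) · 100

74.5763 %


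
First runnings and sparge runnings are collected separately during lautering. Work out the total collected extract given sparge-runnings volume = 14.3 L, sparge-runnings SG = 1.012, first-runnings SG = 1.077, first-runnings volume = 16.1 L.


total = Σ (SG_i − 1)·1000·V_i
first = (1.077 − 1)·1000·16.1 = 1239.7000
sparge = (1.012 − 1)·1000·14.3 = 171.6000
total = 1239.7000 + 171.6000

1411.3000 gravity·L


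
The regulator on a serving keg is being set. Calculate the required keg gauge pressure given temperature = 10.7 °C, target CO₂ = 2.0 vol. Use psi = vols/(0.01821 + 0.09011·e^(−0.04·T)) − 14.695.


psi = 2.0/(0.01821 + 0.09011·e^(−0.04·10.7)) − 14.695

11.2977 psi


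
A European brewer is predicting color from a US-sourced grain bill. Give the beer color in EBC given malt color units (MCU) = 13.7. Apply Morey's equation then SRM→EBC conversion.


SRM = 1.4922·MCU^0.6859;  EBC = SRM·1.97
SRM = 1.4922·13.7^0.6859 = 8.9847
EBC = 8.9847·1.97

17.6999 EBC


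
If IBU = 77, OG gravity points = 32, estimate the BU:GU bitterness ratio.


BU:GU = IBU / OG_points
BU:GU = 77 / 32

2.4062


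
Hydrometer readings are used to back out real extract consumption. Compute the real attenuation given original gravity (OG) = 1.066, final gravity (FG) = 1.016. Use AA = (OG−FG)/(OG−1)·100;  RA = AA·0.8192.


AA = (1.066 − 1.016)/(1.066 − 1)·100 = 75.7576
RA = 75.7576·0.8192

62.0606 %


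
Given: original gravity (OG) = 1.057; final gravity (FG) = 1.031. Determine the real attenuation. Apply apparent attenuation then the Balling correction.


AA = (OG−FG)/(OG−1)·100;  RA = AA·0.8192
AA = (1.057 − 1.031)/(1.057 − 1)·100 = 45.6140
RA = 45.6140·0.8192

37.3670 %


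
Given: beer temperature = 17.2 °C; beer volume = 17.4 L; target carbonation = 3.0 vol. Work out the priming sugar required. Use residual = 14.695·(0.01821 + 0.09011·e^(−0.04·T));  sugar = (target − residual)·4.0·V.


residual = 14.695·(0.01821 + 0.09011·e^(−0.04·17.2)) = 0.9331
sugar = (3.0 − 0.9331)·4.0·17.4

143.8565 g


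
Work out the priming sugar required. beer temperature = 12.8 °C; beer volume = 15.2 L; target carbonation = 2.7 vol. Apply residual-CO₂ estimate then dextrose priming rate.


residual = 14.695·(0.01821 + 0.09011·e^(−0.04·T));  sugar = (target − residual)·4.0·V
residual = 14.695·(0.01821 + 0.09011·e^(−0.04·12.8)) = 1.0612
sugar = (2.7 − 1.0612)·4.0·15.2

99.6413 g


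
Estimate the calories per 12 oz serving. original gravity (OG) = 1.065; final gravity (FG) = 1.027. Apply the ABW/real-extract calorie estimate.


ABW = (OG−FG)·131.25·0.79/FG;  °P = 259 − 259/SG (for OG→OE and FG→AE);  RE = 0.1808·OE + 0.8192·AE;  Cal = (6.9·ABW + 4·(RE−0.1))·FG·3.55
ABW = (1.065 − 1.027)·131.25·0.79/1.027 = 3.8365
OE = 259 − 259/1.065 = 15.8075 °P
AE = 259 − 259/1.027 = 6.8092 °P
RE = 0.1808·15.8075 + 0.8192·6.8092 = 8.4361 °P
Cal = (6.9·3.8365 + 4·(8.4361−0.1))·1.027·3.55

218.0814 kcal


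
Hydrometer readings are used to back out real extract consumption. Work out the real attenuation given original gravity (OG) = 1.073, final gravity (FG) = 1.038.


AA = (OG−FG)/(OG−1)·100;  RA = AA·0.8192
AA = (1.073 − 1.038)/(1.073 − 1)·100 = 47.9452
RA = 47.9452·0.8192

39.2767 %


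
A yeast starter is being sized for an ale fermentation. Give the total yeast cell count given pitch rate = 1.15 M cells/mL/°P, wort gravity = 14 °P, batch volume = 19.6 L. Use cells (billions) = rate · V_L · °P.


cells = 1.15 · 19.6 · 14

315.5600 billion cells


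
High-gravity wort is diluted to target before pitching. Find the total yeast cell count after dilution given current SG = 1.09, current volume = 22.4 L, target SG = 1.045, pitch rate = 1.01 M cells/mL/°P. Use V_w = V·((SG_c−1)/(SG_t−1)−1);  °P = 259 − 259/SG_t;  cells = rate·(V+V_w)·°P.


V_w = 22.4·((1.09−1)/(1.045−1)−1) = 22.4000
V_final = 22.4 + 22.4000 = 44.8000
°P = 259 − 259/1.045 = 11.1531
cells = 1.01·44.8000·11.1531

504.6559 billion cells


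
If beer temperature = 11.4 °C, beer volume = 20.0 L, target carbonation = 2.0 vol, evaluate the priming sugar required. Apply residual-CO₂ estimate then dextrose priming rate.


residual = 14.695·(0.01821 + 0.09011·e^(−0.04·T));  sugar = (target − residual)·4.0·V
residual = 14.695·(0.01821 + 0.09011·e^(−0.04·11.4)) = 1.1069
sugar = (2.0 − 1.1069)·4.0·20.0

71.4503 g


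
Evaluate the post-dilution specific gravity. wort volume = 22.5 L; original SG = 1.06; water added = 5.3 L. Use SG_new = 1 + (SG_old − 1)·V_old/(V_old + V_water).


pts = (1.06 − 1)·1000·22.5/(22.5 + 5.3) = 48.5612
SG_new = 1 + 48.5612/1000

1.0486


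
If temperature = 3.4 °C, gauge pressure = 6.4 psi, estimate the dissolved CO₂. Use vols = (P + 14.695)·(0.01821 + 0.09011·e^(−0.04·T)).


vols = (6.4 + 14.695)·(0.01821 + 0.09011·e^(−0.04·3.4))

2.0433 volumes


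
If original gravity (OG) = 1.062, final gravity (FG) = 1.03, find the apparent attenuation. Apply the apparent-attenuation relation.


AA = (OG − FG)/(OG − 1) · 100
AA = (1.062 − 1.03)/(1.062 − 1) · 100

51.6129 %


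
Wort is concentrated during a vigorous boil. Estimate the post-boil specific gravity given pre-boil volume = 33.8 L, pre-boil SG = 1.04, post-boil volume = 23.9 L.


SG_post = 1 + (SG_pre − 1)·V_pre/V_post
pts_pre = (1.04 − 1)·1000 = 40.0000
pts_post = 40.0000·33.8/23.9 = 56.5690
SG_post = 1 + 56.5690/1000

1.0566


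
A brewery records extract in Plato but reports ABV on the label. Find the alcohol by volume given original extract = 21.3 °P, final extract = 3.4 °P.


SG = 259/(259 − P);  ABV = (OG − FG)·131.25
OG = 259/(259 − 21.3) = 1.0896
FG = 259/(259 − 3.4) = 1.0133
ABV = (1.0896 − 1.0133)·131.25

10.0153 % ABV


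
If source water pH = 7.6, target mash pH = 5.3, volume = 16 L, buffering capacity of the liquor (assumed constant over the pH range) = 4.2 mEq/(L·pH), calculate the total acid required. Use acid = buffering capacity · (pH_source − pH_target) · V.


acid = 4.2 · (7.6 − 5.3) · 16

154.5600 mEq


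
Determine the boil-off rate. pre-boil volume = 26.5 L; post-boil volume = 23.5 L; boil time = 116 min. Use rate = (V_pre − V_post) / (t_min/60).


rate = (26.5 − 23.5) / (116/60)

1.5517 L/hr


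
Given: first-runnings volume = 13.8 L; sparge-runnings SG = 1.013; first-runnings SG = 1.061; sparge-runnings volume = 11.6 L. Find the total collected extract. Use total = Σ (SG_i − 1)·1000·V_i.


first = (1.061 − 1)·1000·13.8 = 841.8000
sparge = (1.013 − 1)·1000·11.6 = 150.8000
total = 841.8000 + 150.8000

992.6000 gravity·L


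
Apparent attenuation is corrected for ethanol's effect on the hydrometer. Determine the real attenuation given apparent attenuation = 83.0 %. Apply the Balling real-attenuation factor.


RA = AA · 0.8192
RA = 83.0 · 0.8192

67.9936 %


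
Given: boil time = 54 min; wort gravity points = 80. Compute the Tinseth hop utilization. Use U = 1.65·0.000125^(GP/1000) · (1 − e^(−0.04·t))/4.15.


bigness = 1.65·0.000125^(80/1000) = 0.8040
boil_factor = (1 − e^(−0.04·54))/4.15 = 0.2132
U = 0.8040 · 0.2132

0.1714


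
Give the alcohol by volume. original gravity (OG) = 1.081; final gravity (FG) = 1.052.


ABV = (OG − FG) · 131.25
ABV = (1.081 − 1.052) · 131.25

3.8062 % ABV


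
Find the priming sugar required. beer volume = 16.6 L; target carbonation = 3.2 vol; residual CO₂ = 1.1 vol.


sugar = (target − residual)·4.0·V
sugar = (3.2 − 1.1)·4.0·16.6

139.4400 g


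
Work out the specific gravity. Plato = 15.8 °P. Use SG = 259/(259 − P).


SG = 259/(259 − 15.8)

1.0650


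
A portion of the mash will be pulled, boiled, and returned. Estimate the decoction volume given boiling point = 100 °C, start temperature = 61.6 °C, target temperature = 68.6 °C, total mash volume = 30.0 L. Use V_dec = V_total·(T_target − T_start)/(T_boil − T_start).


V_dec = 30.0·(68.6 − 61.6)/(100 − 61.6)

5.4687 L


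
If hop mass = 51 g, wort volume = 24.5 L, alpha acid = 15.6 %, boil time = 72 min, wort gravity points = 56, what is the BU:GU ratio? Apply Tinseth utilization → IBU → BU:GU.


U = 1.65·0.000125^(GP/1000)·(1−e^(−0.04t))/4.15;  IBU = (α/100)·m·U·1000/V;  BU:GU = IBU/GP
U = 1.65·0.000125^(56/1000)·(1−e^(−0.04·72))/4.15 = 0.2269
IBU = (15.6/100)·51·0.2269·1000/24.5 = 73.6718
BU:GU = 73.6718/56

1.3156


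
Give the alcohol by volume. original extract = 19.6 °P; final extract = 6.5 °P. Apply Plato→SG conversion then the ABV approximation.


SG = 259/(259 − P);  ABV = (OG − FG)·131.25
OG = 259/(259 − 19.6) = 1.0819
FG = 259/(259 − 6.5) = 1.0257
ABV = (1.0819 − 1.0257)·131.25

7.3669 % ABV


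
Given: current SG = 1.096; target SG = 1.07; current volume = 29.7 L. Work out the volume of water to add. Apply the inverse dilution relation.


V_water = V·((SG_curr − 1)/(SG_target − 1) − 1)
V_water = 29.7·((1.096 − 1)/(1.07 − 1) − 1)

11.0314 L


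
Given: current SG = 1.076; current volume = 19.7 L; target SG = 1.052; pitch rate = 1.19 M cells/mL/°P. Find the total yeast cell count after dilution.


V_w = V·((SG_c−1)/(SG_t−1)−1);  °P = 259 − 259/SG_t;  cells = rate·(V+V_w)·°P
V_w = 19.7·((1.076−1)/(1.052−1)−1) = 9.0923
V_final = 19.7 + 9.0923 = 28.7923
°P = 259 − 259/1.052 = 12.8023
cells = 1.19·28.7923·12.8023

438.6426 billion cells


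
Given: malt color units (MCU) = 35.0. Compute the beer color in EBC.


SRM = 1.4922·MCU^0.6859;  EBC = SRM·1.97
SRM = 1.4922·35.0^0.6859 = 17.0963
EBC = 17.0963·1.97

33.6798 EBC


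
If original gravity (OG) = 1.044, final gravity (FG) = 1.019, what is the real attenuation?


AA = (OG−FG)/(OG−1)·100;  RA = AA·0.8192
AA = (1.044 − 1.019)/(1.044 − 1)·100 = 56.8182
RA = 56.8182·0.8192

46.5455 %


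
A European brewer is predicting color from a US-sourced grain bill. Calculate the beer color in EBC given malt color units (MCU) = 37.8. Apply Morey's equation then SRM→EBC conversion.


SRM = 1.4922·MCU^0.6859;  EBC = SRM·1.97
SRM = 1.4922·37.8^0.6859 = 18.0231
EBC = 18.0231·1.97

35.5054 EBC


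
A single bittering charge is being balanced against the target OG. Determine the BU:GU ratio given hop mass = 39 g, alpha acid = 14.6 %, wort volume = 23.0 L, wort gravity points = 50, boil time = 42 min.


U = 1.65·0.000125^(GP/1000)·(1−e^(−0.04t))/4.15;  IBU = (α/100)·m·U·1000/V;  BU:GU = IBU/GP
U = 1.65·0.000125^(50/1000)·(1−e^(−0.04·42))/4.15 = 0.2064
IBU = (14.6/100)·39·0.2064·1000/23.0 = 51.0970
BU:GU = 51.0970/50

1.0219


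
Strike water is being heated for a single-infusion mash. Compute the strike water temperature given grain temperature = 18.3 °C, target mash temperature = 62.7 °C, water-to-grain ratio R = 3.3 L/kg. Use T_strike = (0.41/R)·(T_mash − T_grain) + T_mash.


T_strike = (0.41/3.3)·(62.7 − 18.3) + 62.7

68.2164 °C


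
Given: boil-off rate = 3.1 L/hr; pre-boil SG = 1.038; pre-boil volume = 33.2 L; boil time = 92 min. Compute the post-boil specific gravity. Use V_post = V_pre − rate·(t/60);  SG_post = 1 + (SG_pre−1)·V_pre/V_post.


V_post = 33.2 − 3.1·(92/60) = 28.4467
SG_post = 1 + (1.038 − 1)·33.2/28.4467

1.0443


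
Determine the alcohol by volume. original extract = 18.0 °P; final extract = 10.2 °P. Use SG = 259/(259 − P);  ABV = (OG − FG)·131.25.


OG = 259/(259 − 18.0) = 1.0747
FG = 259/(259 − 10.2) = 1.0410
ABV = (1.0747 − 1.0410)·131.25

4.4221 % ABV


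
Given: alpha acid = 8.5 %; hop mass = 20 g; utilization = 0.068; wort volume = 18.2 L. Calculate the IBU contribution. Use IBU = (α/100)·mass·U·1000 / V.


IBU = (8.5/100)·20·0.068·1000 / 18.2

6.3516 IBU


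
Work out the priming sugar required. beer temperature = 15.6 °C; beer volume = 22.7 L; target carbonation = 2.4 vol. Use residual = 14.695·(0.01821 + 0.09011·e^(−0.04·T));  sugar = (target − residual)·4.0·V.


residual = 14.695·(0.01821 + 0.09011·e^(−0.04·15.6)) = 0.9771
sugar = (2.4 − 0.9771)·4.0·22.7

129.2011 g


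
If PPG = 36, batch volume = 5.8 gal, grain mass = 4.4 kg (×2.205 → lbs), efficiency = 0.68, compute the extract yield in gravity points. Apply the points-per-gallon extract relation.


points = lbs × PPG × eff / vol
lbs = 4.4 × 2.205 = 9.7020
points = 9.7020 × 36 × 0.68 / 5.8

40.9491 points


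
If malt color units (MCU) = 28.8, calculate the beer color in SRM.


SRM = 1.4922 · MCU^0.6859
SRM = 1.4922 · 28.8^0.6859

14.9563 SRM


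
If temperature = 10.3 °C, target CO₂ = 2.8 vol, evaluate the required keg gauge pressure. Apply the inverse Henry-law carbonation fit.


psi = vols/(0.01821 + 0.09011·e^(−0.04·T)) − 14.695
psi = 2.8/(0.01821 + 0.09011·e^(−0.04·10.3)) − 14.695

21.2522 psi


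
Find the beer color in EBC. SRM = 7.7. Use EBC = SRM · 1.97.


EBC = 7.7 · 1.97

15.1690 EBC


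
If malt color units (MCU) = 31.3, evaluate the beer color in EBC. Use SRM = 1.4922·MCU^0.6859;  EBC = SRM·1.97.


SRM = 1.4922·31.3^0.6859 = 15.8351
EBC = 15.8351·1.97

31.1952 EBC


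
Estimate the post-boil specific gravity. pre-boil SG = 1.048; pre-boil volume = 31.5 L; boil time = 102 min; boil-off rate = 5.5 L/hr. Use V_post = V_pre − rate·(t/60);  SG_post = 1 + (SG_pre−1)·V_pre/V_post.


V_post = 31.5 − 5.5·(102/60) = 22.1500
SG_post = 1 + (1.048 − 1)·31.5/22.1500

1.0683


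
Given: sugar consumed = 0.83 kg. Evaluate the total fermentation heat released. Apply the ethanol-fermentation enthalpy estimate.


Q = m_sugar · 590 kJ/kg
Q = 0.83 · 590

489.7000 kJ


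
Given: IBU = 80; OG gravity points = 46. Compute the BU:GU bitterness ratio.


BU:GU = IBU / OG_points
BU:GU = 80 / 46

1.7391
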